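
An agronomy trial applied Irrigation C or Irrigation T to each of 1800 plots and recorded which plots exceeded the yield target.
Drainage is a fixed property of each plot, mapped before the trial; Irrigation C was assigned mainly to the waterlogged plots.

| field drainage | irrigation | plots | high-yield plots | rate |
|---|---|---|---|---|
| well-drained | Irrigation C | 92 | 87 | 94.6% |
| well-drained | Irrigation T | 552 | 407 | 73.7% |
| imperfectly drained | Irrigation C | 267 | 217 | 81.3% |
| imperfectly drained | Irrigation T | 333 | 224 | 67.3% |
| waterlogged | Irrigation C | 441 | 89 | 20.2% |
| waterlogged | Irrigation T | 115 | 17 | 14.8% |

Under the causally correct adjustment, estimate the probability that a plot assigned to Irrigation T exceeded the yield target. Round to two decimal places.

0.53

Field drainage satisfies the back-door criterion: it is not a descendant of the irrigation, and it blocks the spurious path from irrigation to outcome. Adjusting for it (i.e., using the within-field drainage rates) gives the causal effect.
Standardising Irrigation T to the population field drainage mix: 0.358·407/552 + 0.333·224/333 + 0.309·17/115 = 0.534.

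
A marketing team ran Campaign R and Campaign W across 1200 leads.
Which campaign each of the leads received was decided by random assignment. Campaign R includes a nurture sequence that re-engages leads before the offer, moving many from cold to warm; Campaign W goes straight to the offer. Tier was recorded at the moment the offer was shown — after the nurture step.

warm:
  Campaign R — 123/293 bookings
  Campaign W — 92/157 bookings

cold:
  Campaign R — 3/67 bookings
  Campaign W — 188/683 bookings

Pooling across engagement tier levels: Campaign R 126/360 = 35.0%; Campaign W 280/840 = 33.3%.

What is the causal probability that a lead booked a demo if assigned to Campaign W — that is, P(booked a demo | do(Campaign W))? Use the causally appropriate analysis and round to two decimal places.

Within every engagement tier level Campaign W has the higher rate, yet pooled Campaign R does — Simpson's reversal.
Because the campaign influences engagement tier, engagement tier is a post-treatment mediator, not a confounder. Stratifying on it would bias the estimate; the causal effect is the crude pooled difference.
So P(outcome | do(Campaign W)) is just the pooled rate for Campaign W: 280/840 = 0.333.

0.33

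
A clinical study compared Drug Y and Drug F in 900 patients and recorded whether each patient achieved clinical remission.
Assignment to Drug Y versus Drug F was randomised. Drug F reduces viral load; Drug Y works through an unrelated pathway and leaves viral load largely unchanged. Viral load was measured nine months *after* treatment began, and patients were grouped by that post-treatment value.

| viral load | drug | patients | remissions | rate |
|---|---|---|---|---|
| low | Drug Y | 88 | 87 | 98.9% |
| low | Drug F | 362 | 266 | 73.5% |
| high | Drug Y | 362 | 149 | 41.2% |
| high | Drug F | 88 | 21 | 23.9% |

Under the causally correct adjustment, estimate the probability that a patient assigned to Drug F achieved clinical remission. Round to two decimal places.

The viral load-specific comparison favours Drug Y throughout, but the pooled figures favour Drug F. The question is whether to condition on viral load.
Viral load is downstream of the drug. One should not condition on a consequence of treatment, so the overall rates are the right comparison.
So P(outcome | do(Drug F)) is just the pooled rate for Drug F: 287/450 = 0.638.

0.64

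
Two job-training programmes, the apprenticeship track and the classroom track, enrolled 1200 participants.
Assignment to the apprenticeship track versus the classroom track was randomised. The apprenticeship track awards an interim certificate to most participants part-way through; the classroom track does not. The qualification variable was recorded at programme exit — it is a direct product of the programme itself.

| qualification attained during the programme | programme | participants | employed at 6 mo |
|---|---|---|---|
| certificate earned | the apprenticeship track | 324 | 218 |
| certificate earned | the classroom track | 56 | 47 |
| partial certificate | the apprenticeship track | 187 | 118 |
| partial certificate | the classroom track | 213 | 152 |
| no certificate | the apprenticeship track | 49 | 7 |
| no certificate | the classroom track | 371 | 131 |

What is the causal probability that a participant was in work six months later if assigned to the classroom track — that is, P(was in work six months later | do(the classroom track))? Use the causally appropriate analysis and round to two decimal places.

Stratifying would compare programmes among participants the programmes themselves sorted into qualification attained during the programme groups — a form of selection on an intermediate. The unconditioned pooled rates give the total causal effect.
So P(outcome | do(the classroom track)) is just the pooled rate for the classroom track: 330/640 = 0.516.

0.52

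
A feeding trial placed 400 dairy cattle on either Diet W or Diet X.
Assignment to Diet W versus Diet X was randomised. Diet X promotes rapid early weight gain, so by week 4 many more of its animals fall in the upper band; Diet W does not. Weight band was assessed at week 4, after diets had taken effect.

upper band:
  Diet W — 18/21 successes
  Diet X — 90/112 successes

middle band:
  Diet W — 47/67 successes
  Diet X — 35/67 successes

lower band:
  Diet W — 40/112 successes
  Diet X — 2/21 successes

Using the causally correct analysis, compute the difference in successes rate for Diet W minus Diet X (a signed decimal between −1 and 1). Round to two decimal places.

Week-4 weight band lies on the pathway diet → week-4 weight band → outcome, so adjusting for it blocks the indirect effect. For the total causal effect of diet, use the unadjusted pooled rates.
The causal difference is the pooled difference: 0.525 − 0.635 = -0.110.

-0.11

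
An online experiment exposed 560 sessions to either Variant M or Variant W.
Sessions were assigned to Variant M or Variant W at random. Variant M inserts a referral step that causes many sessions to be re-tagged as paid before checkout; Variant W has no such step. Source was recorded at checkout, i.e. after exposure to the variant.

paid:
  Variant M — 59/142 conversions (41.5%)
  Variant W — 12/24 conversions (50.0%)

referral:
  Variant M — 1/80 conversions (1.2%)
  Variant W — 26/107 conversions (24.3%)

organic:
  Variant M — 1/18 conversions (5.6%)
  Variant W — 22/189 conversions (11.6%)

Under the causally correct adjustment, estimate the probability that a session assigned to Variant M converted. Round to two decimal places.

Traffic source here is a post-treatment variable shaped by the variant; conditioning on it would introduce bias rather than remove it. The overall comparison is the causal one.
So P(outcome | do(Variant M)) is just the pooled rate for Variant M: 61/240 = 0.254.

0.25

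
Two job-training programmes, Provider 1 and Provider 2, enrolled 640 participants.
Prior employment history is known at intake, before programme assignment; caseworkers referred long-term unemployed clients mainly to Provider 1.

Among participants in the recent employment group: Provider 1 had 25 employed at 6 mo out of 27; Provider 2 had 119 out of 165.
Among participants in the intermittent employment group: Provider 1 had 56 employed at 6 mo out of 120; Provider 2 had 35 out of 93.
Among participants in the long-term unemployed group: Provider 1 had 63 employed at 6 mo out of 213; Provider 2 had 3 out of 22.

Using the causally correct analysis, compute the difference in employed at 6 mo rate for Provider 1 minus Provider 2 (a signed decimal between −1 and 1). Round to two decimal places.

The prior employment history-specific comparison favours Provider 1 throughout, but the pooled figures favour Provider 2. The question is whether to condition on prior employment history.
Nothing the programme does changes prior employment history; the imbalance is an allocation artefact. With prior employment history also predicting the outcome, the pooled figure is confounded, and the within-stratum comparison is the causal one.
Adjusting over the population distribution of prior employment history: 0.300·(0.926−0.721) + 0.333·(0.467−0.376) + 0.367·(0.296−0.136) = +0.150.

+0.15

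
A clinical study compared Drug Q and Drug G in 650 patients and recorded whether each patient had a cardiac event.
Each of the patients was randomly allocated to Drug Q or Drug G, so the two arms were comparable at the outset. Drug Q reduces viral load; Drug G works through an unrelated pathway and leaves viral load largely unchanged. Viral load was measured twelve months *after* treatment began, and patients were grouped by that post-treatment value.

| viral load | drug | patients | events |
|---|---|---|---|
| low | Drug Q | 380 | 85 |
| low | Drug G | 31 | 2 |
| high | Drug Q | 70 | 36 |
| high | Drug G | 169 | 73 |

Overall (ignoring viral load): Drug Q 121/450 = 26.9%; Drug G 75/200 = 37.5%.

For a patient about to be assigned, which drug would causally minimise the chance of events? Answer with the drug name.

Because the drug influences viral load, viral load is a post-treatment mediator, not a confounder. Stratifying on it would bias the estimate; the causal effect is the crude pooled difference.
Pooled: Drug Q 26.9% vs Drug G 37.5%; Drug Q is lower overall.

Drug Q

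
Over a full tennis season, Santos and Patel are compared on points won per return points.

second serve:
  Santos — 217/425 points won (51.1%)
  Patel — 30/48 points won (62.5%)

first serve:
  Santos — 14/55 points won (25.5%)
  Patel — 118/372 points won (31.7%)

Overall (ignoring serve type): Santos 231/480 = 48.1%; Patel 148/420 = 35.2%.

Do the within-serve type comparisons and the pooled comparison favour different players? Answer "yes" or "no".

Within each serve type level (second serve 51.1% vs 62.5%; first serve 25.5% vs 31.7%), Patel has the higher rate every time. Pooled: 48.1% vs 35.2% — Santos has the higher rate overall. The two comparisons disagree.

yes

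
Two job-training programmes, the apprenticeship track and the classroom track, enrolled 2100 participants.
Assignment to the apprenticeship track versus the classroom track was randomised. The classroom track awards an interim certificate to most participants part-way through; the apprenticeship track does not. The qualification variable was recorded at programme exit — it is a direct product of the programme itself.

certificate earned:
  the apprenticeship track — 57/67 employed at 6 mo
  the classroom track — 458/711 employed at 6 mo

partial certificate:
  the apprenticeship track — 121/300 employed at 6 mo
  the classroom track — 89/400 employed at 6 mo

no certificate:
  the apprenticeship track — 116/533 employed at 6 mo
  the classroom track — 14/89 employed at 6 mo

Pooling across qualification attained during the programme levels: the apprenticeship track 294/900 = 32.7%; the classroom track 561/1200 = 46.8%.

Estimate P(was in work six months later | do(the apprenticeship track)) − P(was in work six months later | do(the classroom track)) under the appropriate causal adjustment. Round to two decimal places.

The qualification attained during the programme-specific comparison favours the apprenticeship track throughout, but the pooled figures favour the classroom track. The question is whether to condition on qualification attained during the programme.
Qualification attained during the programme is downstream of the programme. One should not condition on a consequence of treatment, so the overall rates are the right comparison.
The causal difference is the pooled difference: 0.327 − 0.468 = -0.141.

-0.14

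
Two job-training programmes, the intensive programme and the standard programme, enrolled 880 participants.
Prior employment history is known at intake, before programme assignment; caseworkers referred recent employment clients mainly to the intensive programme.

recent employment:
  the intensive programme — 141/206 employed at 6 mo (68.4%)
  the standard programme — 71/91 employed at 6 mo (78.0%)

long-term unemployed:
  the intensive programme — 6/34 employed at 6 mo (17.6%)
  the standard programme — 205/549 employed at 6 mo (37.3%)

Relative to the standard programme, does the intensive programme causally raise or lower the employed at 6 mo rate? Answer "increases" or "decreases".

decreases

Here prior employment history is a common cause — it drives both which programme a case falls under and the outcome. The crude comparison mixes populations; the stratum-specific rates are the causally relevant ones.
Within each level — recent employment: 68.4% vs 78.0%; long-term unemployed: 17.6% vs 37.3% — the standard programme is higher every time.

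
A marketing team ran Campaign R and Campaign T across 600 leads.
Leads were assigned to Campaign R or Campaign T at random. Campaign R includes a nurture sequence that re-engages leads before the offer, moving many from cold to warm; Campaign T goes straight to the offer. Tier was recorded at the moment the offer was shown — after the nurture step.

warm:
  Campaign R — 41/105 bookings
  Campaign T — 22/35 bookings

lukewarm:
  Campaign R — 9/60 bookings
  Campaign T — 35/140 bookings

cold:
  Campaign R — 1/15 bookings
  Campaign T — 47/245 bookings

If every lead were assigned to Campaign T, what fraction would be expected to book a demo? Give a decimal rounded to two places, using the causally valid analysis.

Because the campaign influences engagement tier, engagement tier is a post-treatment mediator, not a confounder. Stratifying on it would bias the estimate; the causal effect is the crude pooled difference.
So P(outcome | do(Campaign T)) is just the pooled rate for Campaign T: 104/420 = 0.248.

0.25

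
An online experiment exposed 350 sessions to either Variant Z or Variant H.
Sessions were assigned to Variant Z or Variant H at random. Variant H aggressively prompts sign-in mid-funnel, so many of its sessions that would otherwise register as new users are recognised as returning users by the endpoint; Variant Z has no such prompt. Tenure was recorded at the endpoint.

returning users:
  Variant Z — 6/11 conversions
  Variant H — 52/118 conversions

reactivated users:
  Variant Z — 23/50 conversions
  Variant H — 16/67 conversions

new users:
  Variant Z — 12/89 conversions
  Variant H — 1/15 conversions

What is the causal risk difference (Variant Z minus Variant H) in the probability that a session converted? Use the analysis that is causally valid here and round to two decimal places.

Variant Z is higher inside every user tenure stratum but Variant H is higher in aggregate. Whether to stratify depends on how user tenure relates to the variant.
Stratifying would compare variants among sessions the variants themselves sorted into user tenure groups — a form of selection on an intermediate. The unconditioned pooled rates give the total causal effect.
The causal difference is the pooled difference: 0.273 − 0.345 = -0.072.

-0.07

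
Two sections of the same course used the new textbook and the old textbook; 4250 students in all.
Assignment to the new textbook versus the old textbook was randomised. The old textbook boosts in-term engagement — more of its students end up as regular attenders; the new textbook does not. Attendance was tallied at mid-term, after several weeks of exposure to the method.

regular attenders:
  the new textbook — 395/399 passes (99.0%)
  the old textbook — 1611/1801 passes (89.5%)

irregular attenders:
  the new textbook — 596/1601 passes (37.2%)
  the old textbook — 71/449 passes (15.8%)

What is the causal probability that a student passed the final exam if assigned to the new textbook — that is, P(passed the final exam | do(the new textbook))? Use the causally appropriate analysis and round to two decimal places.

0.50

Because the teaching method influences mid-term attendance, mid-term attendance is a post-treatment mediator, not a confounder. Stratifying on it would bias the estimate; the causal effect is the crude pooled difference.
So P(outcome | do(the new textbook)) is just the pooled rate for the new textbook: 991/2000 = 0.495.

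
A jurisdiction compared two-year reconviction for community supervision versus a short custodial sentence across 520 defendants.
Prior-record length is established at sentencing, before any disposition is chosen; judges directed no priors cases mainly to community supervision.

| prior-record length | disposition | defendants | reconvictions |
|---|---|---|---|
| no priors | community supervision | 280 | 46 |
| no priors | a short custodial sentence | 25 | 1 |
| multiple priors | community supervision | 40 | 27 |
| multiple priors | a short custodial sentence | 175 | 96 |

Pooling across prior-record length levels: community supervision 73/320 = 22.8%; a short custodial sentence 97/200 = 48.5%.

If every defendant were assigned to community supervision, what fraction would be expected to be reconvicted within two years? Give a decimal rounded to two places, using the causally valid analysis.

a short custodial sentence is lower inside every prior-record length stratum but community supervision is lower in aggregate. Whether to stratify depends on how prior-record length relates to the disposition.
Prior-record length satisfies the back-door criterion: it is not a descendant of the disposition, and it blocks the spurious path from disposition to outcome. Adjusting for it (i.e., using the within-prior-record length rates) gives the causal effect.
Standardising community supervision to the population prior-record length mix: 0.587·46/280 + 0.413·27/40 = 0.375.

0.38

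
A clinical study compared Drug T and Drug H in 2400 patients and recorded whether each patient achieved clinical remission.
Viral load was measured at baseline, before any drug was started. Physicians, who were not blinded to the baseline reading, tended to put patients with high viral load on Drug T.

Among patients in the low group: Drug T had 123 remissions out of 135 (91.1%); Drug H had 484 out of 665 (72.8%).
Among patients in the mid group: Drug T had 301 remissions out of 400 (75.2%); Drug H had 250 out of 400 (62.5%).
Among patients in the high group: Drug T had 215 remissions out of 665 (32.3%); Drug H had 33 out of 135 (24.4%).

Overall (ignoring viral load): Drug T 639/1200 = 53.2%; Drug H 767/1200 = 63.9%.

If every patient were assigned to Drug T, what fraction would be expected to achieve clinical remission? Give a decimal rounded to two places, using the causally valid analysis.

0.66

The stratified and pooled comparisons disagree (Drug T wins within each viral load; Drug H wins overall), so the answer turns on the causal role of viral load.
Viral load satisfies the back-door criterion: it is not a descendant of the drug, and it blocks the spurious path from drug to outcome. Adjusting for it (i.e., using the within-viral load rates) gives the causal effect.
Standardising Drug T to the population viral load mix: 0.333·123/135 + 0.333·301/400 + 0.333·215/665 = 0.662.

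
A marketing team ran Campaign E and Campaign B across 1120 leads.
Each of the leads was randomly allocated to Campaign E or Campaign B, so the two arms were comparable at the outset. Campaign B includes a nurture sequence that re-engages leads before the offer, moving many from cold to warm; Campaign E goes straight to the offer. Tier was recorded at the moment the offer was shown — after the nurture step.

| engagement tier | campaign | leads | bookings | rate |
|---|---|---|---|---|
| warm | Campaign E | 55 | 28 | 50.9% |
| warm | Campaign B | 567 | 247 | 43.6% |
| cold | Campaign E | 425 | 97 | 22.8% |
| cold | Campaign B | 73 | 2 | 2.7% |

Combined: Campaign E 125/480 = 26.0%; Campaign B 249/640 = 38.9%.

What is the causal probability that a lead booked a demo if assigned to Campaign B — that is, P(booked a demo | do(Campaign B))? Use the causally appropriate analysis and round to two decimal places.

The engagement tier-specific comparison favours Campaign E throughout, but the pooled figures favour Campaign B. The question is whether to condition on engagement tier.
The distribution of engagement tier is itself part of what the campaign does — it is an intermediate outcome. Holding it fixed would remove that part of the effect; the total effect is the pooled difference.
So P(outcome | do(Campaign B)) is just the pooled rate for Campaign B: 249/640 = 0.389.

0.39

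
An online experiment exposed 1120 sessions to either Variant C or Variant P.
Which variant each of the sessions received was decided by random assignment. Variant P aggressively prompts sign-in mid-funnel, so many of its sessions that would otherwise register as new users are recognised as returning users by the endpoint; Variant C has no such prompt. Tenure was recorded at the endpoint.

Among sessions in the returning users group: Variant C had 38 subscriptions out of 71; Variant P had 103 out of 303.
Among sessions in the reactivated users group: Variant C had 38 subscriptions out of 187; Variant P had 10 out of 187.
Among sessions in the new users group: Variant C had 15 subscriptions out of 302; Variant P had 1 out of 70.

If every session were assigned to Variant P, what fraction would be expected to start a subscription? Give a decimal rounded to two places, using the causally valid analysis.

0.20

The distribution of user tenure is itself part of what the variant does — it is an intermediate outcome. Holding it fixed would remove that part of the effect; the total effect is the pooled difference.
So P(outcome | do(Variant P)) is just the pooled rate for Variant P: 114/560 = 0.204.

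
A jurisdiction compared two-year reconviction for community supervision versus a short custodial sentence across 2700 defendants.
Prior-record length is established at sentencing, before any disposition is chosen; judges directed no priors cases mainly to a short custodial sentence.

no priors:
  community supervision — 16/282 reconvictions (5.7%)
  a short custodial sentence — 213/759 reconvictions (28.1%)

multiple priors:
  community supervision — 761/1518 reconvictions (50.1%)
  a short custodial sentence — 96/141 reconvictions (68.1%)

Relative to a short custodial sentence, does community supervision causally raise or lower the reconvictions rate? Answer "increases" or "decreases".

decreases

Within every prior-record length level community supervision has the lower rate, yet pooled a short custodial sentence does — Simpson's reversal.
Since prior-record length is a pre-existing factor (not a product of the disposition) and it affects the outcome on its own, it is a confounder. The stratified rates, not the pooled rate, identify the causal effect.
Within each level — no priors: 5.7% vs 28.1%; multiple priors: 50.1% vs 68.1% — community supervision is lower every time.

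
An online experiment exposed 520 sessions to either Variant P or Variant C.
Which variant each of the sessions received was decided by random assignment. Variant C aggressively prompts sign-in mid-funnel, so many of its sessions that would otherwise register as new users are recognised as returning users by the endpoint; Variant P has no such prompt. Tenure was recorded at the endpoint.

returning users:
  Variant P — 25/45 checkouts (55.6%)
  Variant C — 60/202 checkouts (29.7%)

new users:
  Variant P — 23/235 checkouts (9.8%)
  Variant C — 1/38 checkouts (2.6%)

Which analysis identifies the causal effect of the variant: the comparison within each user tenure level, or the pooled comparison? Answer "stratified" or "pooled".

pooled

User tenure is recorded after the variant and is itself shifted by it — it sits on the causal path from variant to outcome. Conditioning on a mediator would strip out part of the effect we want; the pooled comparison gives the total causal effect.
Pooled: Variant P 17.1% vs Variant C 25.4%; Variant C is higher overall.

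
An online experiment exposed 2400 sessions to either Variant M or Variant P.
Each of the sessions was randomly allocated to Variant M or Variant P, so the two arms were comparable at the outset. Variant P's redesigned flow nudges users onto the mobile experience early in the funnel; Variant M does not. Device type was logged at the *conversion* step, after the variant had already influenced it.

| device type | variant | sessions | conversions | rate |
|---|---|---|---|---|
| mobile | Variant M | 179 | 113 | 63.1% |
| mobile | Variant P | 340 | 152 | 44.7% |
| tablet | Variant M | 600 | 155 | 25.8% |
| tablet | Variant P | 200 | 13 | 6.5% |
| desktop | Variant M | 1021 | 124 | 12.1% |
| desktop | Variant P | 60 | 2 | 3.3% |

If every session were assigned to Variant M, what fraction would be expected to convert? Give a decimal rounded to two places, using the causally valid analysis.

0.22

The stratified and pooled comparisons disagree (Variant M wins within each device type; Variant P wins overall), so the answer turns on the causal role of device type.
Device type lies on the pathway variant → device type → outcome, so adjusting for it blocks the indirect effect. For the total causal effect of variant, use the unadjusted pooled rates.
So P(outcome | do(Variant M)) is just the pooled rate for Variant M: 392/1800 = 0.218.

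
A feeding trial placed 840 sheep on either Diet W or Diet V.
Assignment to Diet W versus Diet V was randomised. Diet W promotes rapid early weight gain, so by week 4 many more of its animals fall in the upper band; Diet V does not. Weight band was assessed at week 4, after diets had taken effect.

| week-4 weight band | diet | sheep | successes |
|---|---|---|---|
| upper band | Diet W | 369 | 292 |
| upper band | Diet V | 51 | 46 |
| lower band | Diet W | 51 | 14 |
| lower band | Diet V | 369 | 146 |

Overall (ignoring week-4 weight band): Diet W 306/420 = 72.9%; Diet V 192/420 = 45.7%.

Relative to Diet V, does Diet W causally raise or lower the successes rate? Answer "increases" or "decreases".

increases

The stratified and pooled comparisons disagree (Diet V wins within each week-4 weight band; Diet W wins overall), so the answer turns on the causal role of week-4 weight band.
Week-4 weight band lies on the pathway diet → week-4 weight band → outcome, so adjusting for it blocks the indirect effect. For the total causal effect of diet, use the unadjusted pooled rates.
Pooled: Diet W 72.9% vs Diet V 45.7%; Diet W is higher overall.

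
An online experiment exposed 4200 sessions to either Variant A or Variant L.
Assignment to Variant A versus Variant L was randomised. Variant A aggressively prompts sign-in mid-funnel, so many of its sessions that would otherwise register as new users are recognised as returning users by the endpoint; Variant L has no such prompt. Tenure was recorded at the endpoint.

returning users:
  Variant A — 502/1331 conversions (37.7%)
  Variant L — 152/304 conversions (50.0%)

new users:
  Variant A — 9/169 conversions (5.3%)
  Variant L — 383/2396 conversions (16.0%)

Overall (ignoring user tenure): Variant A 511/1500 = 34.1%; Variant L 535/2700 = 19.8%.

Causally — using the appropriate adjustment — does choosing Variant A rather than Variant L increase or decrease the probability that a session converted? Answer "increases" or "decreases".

increases

The stratified and pooled comparisons disagree (Variant L wins within each user tenure; Variant A wins overall), so the answer turns on the causal role of user tenure.
User tenure is downstream of the variant. One should not condition on a consequence of treatment, so the overall rates are the right comparison.
Pooled: Variant A 34.1% vs Variant L 19.8%; Variant A is higher overall.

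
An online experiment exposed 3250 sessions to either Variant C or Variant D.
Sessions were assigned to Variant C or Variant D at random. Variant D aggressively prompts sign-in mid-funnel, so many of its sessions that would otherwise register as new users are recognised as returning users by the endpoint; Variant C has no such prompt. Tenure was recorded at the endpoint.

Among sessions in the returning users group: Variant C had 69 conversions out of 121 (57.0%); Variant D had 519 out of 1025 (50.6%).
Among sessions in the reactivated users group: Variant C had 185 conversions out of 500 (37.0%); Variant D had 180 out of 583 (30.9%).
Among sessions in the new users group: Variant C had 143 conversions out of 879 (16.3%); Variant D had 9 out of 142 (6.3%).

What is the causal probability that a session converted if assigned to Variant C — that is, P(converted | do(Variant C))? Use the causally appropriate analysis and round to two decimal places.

Within every user tenure level Variant C has the higher rate, yet pooled Variant D does — Simpson's reversal.
User tenure is recorded after the variant and is itself shifted by it — it sits on the causal path from variant to outcome. Conditioning on a mediator would strip out part of the effect we want; the pooled comparison gives the total causal effect.
So P(outcome | do(Variant C)) is just the pooled rate for Variant C: 397/1500 = 0.265.

0.26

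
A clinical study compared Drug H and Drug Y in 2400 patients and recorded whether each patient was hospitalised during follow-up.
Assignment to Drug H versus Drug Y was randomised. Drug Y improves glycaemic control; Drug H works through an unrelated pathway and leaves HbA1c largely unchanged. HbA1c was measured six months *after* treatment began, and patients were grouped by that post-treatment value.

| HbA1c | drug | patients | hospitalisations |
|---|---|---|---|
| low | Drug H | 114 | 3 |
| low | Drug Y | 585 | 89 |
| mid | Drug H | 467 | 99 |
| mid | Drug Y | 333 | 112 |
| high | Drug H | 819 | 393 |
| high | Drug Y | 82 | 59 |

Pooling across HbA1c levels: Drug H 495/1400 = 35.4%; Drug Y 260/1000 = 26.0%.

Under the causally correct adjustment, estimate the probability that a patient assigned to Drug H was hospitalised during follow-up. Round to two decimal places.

0.35

HbA1c here is a post-treatment variable shaped by the drug; conditioning on it would introduce bias rather than remove it. The overall comparison is the causal one.
So P(outcome | do(Drug H)) is just the pooled rate for Drug H: 495/1400 = 0.354.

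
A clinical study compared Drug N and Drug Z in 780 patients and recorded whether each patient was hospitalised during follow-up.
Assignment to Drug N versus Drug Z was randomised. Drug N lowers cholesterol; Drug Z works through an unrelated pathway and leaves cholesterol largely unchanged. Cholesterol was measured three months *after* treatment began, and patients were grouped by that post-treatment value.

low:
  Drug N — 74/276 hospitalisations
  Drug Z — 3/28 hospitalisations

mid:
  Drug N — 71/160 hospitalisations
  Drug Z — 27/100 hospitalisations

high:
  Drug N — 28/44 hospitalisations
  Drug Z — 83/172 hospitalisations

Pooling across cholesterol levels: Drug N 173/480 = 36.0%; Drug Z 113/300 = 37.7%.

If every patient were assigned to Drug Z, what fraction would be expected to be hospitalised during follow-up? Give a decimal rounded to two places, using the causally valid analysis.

0.38

Drug Z is lower inside every cholesterol stratum but Drug N is lower in aggregate. Whether to stratify depends on how cholesterol relates to the drug.
Cholesterol here is a post-treatment variable shaped by the drug; conditioning on it would introduce bias rather than remove it. The overall comparison is the causal one.
So P(outcome | do(Drug Z)) is just the pooled rate for Drug Z: 113/300 = 0.377.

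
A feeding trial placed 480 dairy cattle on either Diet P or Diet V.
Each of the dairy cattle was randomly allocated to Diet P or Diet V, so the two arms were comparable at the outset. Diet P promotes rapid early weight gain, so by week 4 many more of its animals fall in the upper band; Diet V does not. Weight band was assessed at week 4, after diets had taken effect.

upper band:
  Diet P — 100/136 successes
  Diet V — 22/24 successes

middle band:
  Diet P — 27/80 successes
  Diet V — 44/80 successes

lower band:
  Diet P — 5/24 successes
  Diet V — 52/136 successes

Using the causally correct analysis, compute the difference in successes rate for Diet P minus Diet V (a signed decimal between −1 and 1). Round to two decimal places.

Within every week-4 weight band level Diet V has the higher rate, yet pooled Diet P does — Simpson's reversal.
Because the diet influences week-4 weight band, week-4 weight band is a post-treatment mediator, not a confounder. Stratifying on it would bias the estimate; the causal effect is the crude pooled difference.
The causal difference is the pooled difference: 0.550 − 0.492 = +0.058.

+0.06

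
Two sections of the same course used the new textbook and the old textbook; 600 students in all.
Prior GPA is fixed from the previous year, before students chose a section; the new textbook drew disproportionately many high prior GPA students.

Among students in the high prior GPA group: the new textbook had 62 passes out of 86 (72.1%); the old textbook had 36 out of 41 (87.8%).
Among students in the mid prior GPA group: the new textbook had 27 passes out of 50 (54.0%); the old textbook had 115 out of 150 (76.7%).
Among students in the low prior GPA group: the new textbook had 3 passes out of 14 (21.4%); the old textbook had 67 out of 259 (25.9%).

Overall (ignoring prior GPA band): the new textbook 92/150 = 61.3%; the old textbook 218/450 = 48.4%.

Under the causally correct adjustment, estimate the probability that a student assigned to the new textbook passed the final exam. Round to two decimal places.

Here prior GPA band is a common cause — it drives both which teaching method a case falls under and the outcome. The crude comparison mixes populations; the stratum-specific rates are the causally relevant ones.
Standardising the new textbook to the population prior GPA band mix: 0.212·62/86 + 0.333·27/50 + 0.455·3/14 = 0.430.

0.43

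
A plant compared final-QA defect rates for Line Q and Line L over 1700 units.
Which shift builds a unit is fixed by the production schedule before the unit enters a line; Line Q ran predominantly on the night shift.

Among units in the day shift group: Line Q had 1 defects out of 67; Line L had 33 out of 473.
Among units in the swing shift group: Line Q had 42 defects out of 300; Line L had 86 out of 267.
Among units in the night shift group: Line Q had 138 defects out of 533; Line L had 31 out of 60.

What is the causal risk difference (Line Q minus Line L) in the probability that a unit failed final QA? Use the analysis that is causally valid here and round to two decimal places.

Shift is set before the line has any effect — it is not caused by the line — and it independently drives the outcome. That makes it a confounder, so the causal comparison is within shift levels.
Adjusting over the population distribution of shift: 0.318·(0.015−0.070) + 0.334·(0.140−0.322) + 0.349·(0.259−0.517) = -0.168.

-0.17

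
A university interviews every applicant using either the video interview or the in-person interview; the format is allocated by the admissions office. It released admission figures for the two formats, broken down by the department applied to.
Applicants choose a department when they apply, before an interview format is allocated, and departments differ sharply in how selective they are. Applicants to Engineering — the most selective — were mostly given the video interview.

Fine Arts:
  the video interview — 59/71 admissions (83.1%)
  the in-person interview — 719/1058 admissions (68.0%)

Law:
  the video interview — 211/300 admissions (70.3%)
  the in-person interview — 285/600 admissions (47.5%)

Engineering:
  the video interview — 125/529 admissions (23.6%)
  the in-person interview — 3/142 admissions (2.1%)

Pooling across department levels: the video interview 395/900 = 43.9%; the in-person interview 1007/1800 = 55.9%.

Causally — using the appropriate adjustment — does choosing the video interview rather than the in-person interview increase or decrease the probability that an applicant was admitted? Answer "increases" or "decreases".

increases

The imbalance in department arose from how applicants were allocated, not from anything the interview format did; and department independently affects the outcome. The pooled gap is confounded — condition on department.
Within each level — Fine Arts: 83.1% vs 68.0%; Law: 70.3% vs 47.5%; Engineering: 23.6% vs 2.1% — the video interview is higher every time.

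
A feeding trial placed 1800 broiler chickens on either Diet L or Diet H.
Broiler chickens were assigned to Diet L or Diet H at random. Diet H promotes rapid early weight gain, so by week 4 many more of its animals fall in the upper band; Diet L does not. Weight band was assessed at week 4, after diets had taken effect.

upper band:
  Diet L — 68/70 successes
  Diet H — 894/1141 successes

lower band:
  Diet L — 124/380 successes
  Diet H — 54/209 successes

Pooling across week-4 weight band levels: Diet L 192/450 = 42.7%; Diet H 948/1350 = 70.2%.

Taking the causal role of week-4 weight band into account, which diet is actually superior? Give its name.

Diet H

Week-4 weight band here is a post-treatment variable shaped by the diet; conditioning on it would introduce bias rather than remove it. The overall comparison is the causal one.
Pooled: Diet L 42.7% vs Diet H 70.2%; Diet H is higher overall.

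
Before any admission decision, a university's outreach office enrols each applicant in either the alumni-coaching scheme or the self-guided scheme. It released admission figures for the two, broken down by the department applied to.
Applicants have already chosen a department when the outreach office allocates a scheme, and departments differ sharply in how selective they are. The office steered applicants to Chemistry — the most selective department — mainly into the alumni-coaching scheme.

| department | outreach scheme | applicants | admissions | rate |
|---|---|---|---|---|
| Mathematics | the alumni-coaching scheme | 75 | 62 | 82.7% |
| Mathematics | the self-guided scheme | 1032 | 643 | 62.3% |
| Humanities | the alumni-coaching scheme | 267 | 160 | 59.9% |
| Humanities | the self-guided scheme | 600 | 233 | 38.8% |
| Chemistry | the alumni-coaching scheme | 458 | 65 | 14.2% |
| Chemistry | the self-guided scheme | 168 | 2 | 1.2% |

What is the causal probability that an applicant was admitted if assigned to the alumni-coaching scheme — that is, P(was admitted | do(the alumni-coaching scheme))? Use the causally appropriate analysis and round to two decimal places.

0.59

The department-specific comparison favours the alumni-coaching scheme throughout, but the pooled figures favour the self-guided scheme. The question is whether to condition on department.
Since department is a pre-existing factor (not a product of the outreach scheme) and it affects the outcome on its own, it is a confounder. The stratified rates, not the pooled rate, identify the causal effect.
Standardising the alumni-coaching scheme to the population department mix: 0.426·62/75 + 0.333·160/267 + 0.241·65/458 = 0.586.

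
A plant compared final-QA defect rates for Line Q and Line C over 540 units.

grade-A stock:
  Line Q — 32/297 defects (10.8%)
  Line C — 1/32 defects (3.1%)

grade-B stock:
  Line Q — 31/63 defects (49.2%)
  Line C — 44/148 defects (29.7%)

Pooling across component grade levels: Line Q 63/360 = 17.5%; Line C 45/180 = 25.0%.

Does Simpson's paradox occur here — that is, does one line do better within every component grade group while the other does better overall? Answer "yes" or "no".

Within each component grade level (grade-A stock 10.8% vs 3.1%; grade-B stock 49.2% vs 29.7%), Line C has the lower rate every time. Pooled: 17.5% vs 25.0% — Line Q has the lower rate overall. The two comparisons disagree.

yes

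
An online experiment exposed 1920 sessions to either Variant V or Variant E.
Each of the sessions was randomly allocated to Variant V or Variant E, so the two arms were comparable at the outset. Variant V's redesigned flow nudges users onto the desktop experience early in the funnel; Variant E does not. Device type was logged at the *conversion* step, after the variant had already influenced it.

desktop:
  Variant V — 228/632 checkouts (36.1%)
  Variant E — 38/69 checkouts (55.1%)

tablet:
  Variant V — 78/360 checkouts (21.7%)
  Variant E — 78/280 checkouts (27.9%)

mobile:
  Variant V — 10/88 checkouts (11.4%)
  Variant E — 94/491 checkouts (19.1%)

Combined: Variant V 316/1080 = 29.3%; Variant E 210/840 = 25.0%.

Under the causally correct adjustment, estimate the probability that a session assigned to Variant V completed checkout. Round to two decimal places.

The device type-specific comparison favours Variant E throughout, but the pooled figures favour Variant V. The question is whether to condition on device type.
Device type lies on the pathway variant → device type → outcome, so adjusting for it blocks the indirect effect. For the total causal effect of variant, use the unadjusted pooled rates.
So P(outcome | do(Variant V)) is just the pooled rate for Variant V: 316/1080 = 0.293.

0.29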